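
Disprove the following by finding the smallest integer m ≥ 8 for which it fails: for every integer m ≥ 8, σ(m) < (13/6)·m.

m = 12

Check each integer m ≥ 8 in order until the claim fails.
m = 8: σ(8) = 15; 15 < 52/3.
m = 9: σ(9) = 13; 13 < 39/2.
m = 10: σ(10) = 18; 18 < 65/3.
m = 11: σ(11) = 12; 12 < 143/6.
m = 12: σ(12) = 28; 28 ≥ 26.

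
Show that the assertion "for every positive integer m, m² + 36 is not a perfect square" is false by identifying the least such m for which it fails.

m = 8

The first 7 eligible values, up to m = 7, all satisfy the conclusion.
m = 8: 8² + 36 = 100 = 10², a perfect square.
Hence m = 8 is a counterexample.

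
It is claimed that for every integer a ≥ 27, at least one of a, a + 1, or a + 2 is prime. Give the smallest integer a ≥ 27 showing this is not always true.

a = 32

Check each integer a ≥ 27 in order until a, a + 1, a + 2 are all composite.
The first 5 eligible values, up to a = 31, all satisfy the conclusion.
a = 32: 32 = 2 × 16; 33 = 3 × 11; 34 = 2 × 17 — all composite.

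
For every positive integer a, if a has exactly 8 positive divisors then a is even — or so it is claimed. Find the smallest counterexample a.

a = 105

We need the least positive integer a for which a has exactly 8 positive divisors but a is odd.
For a = 24, 30, 40, 42, …, 88, 102, 104 the conclusion holds.
a = 105: divisors of 105: 1, 3, 5, 7, 15, 21, 35, 105; 105 is odd.
Hence a = 105 is a counterexample.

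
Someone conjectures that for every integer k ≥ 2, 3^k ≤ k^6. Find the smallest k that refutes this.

k = 15

We need the least integer k ≥ 2 for which 3^k > k^6.
The first 13 eligible values, up to k = 14, all satisfy the conclusion.
k = 15: 3^k = 14348907 and k^6 = 11390625, so 14348907 > 11390625.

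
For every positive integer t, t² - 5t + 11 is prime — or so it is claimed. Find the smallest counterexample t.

t = 7

We need the least positive integer t for which t² - 5t + 11 is not prime.
The first 6 eligible values, up to t = 6, all satisfy the conclusion.
t = 7: t² - 5t + 11 = 25 = 5 × 5, composite.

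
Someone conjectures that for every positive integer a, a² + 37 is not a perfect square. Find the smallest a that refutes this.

A counterexample is any positive integer a such that a² + 37 is a perfect square; we check each in order.
For a = 1, 2, 3, 4, …, 15, 16, 17 the conclusion holds.
a = 18: 18² + 37 = 361 = 19², a perfect square.
So a = 18 is the smallest counterexample.

a = 18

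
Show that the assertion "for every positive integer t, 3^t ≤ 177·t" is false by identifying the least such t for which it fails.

We need the least positive integer t for which 3^t > 177·t.
t = 1: 3^t = 3 and 177·t = 177, so 3 ≤ 177.
t = 2: 3^t = 9 and 177·t = 354, so 9 ≤ 354.
t = 3: 3^t = 27 and 177·t = 531, so 27 ≤ 531.
t = 4: 3^t = 81 and 177·t = 708, so 81 ≤ 708.
t = 5: 3^t = 243 and 177·t = 885, so 243 ≤ 885.
t = 6: 3^t = 729 and 177·t = 1062, so 729 ≤ 1062.
t = 7: 3^t = 2187 and 177·t = 1239, so 2187 > 1239.
Hence t = 7 is a counterexample.

t = 7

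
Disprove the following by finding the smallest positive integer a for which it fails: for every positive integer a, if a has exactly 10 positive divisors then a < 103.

a = 48: τ(48) = 10; 48 < 103.
a = 80: τ(80) = 10; 80 < 103.
a = 112: τ(112) = 10; 112 ≥ 103.

a = 112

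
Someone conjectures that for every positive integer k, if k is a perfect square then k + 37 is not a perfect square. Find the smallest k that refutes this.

Check each positive integer k in order until k is a perfect square but k + 37 is a perfect square.
The first 17 eligible values, up to k = 289, all satisfy the conclusion.
k = 324: 324 = 18² and 324 + 37 = 361 = 19².
Thus k = 324 disproves the claim, and no smaller k works.

k = 324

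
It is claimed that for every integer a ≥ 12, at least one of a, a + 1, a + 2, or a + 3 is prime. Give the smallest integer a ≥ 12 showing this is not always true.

For a = 12, 13, 14, 15, …, 21, 22, 23 the conclusion holds.
a = 24: 24 = 2 × 12; 25 = 5 × 5; 26 = 2 × 13; 27 = 3 × 9 — all composite.

a = 24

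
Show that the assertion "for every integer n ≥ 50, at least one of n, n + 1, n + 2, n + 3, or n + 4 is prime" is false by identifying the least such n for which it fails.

Check each integer n ≥ 50 in order until n, n + 1, n + 2, n + 3, n + 4 are all composite.
The first 4 eligible values, up to n = 53, all satisfy the conclusion.
n = 54: 54 = 2 × 27; 55 = 5 × 11; 56 = 2 × 28; 57 = 3 × 19; 58 = 2 × 29 — all composite.
Thus n = 54 disproves the claim, and no smaller n works.

n = 54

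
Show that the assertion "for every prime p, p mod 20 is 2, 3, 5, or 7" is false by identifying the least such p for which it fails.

p = 11

Check each prime p in order until the claim fails.
For p = 2, 3, 5, 7 the conclusion holds.
p = 11: 11 mod 20 = 11 — not in {2, 3, 5, 7}.
So p = 11 is the smallest counterexample.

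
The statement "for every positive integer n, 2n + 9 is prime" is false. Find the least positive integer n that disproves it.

We need the least positive integer n for which 2n + 9 is not prime.
For n = 1, 2 the conclusion holds.
n = 3: 2n + 9 = 15 = 3 × 5, composite.
Thus n = 3 disproves the claim, and no smaller n works.

n = 3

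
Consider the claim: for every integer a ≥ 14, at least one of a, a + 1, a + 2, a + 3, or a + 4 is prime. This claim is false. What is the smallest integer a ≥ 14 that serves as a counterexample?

A counterexample is any integer a ≥ 14 such that a, a + 1, a + 2, a + 3, a + 4 are all composite; we check each in order.
For a = 14, 15, 16, 17, 18, 19, 20, 21, 22, 23 the conclusion holds.
a = 24: 24 = 2 × 12; 25 = 5 × 5; 26 = 2 × 13; 27 = 3 × 9; 28 = 2 × 14 — all composite.
Hence a = 24 is a counterexample.

a = 24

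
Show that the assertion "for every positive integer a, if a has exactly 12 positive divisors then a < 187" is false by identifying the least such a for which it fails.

A counterexample is any positive integer a such that a has exactly 12 positive divisors but the claim fails; we check each in order.
For a = 60, 72, 84, 90, …, 150, 156, 160 the conclusion holds.
a = 198: τ(198) = 12; 198 ≥ 187.
Hence a = 198 is a counterexample.

a = 198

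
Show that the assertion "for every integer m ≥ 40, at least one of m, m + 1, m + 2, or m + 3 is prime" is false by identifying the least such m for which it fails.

m = 48

A counterexample is any integer m ≥ 40 such that m, m + 1, m + 2, m + 3 are all composite; we check each in order.
The first 8 eligible values, up to m = 47, all satisfy the conclusion.
m = 48: 48 = 2 × 24; 49 = 7 × 7; 50 = 2 × 25; 51 = 3 × 17 — all composite.
Hence m = 48 is a counterexample.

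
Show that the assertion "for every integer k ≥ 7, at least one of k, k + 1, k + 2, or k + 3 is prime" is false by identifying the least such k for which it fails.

We need the least integer k ≥ 7 for which k, k + 1, k + 2, k + 3 are all composite.
For k = 7, 8, 9, 10, …, 21, 22, 23 the conclusion holds.
k = 24: 24 = 2 × 12; 25 = 5 × 5; 26 = 2 × 13; 27 = 3 × 9 — all composite.
So k = 24 is the smallest counterexample.

k = 24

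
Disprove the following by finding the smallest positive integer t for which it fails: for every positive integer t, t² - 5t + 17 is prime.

t = 13

Check each positive integer t in order until t² - 5t + 17 is not prime.
For t = 1, 2, 3, 4, …, 10, 11, 12 the conclusion holds.
t = 13: t² - 5t + 17 = 121 = 11 × 11, composite.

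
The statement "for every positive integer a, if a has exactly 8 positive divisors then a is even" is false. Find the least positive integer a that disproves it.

Check each positive integer a in order until a has exactly 8 positive divisors but a is odd.
The first 12 eligible values, up to a = 104, all satisfy the conclusion.
a = 105: divisors of 105: 1, 3, 5, 7, 15, 21, 35, 105; 105 is odd.
So a = 105 is the smallest counterexample.

a = 105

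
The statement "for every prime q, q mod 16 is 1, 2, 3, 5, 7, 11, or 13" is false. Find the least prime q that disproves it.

q = 31

A counterexample is any prime q such that the claim fails; we check each in order.
The first 10 eligible values, up to q = 29, all satisfy the conclusion.
q = 31: 31 mod 16 = 15 — not in {1, 2, 3, 5, 7, 11, 13}.
Thus q = 31 disproves the claim, and no smaller q works.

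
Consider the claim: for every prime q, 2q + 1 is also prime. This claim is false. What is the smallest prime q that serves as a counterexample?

Check each prime q in order until 2q + 1 is not prime.
q = 2: 2q + 1 = 5, prime.
q = 3: 2q + 1 = 7, prime.
q = 5: 2q + 1 = 11, prime.
q = 7: 2q + 1 = 15 = 3 × 5, not prime.

q = 7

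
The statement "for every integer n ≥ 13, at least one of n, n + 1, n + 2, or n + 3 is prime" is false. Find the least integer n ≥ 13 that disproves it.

Check each integer n ≥ 13 in order until n, n + 1, n + 2, n + 3 are all composite.
For n = 13, 14, 15, 16, …, 21, 22, 23 the conclusion holds.
n = 24: 24 = 2 × 12; 25 = 5 × 5; 26 = 2 × 13; 27 = 3 × 9 — all composite.

n = 24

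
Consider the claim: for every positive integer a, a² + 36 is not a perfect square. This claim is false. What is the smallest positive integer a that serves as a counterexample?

a = 8

The first 7 eligible values, up to a = 7, all satisfy the conclusion.
a = 8: 8² + 36 = 100 = 10², a perfect square.
So a = 8 is the smallest counterexample.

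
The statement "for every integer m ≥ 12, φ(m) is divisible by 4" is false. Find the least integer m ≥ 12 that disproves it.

We need the least integer m ≥ 12 for which φ(m) is not divisible by 4.
m = 12: φ(12) = 4; 4 mod 4 = 0.
m = 13: φ(13) = 12; 12 mod 4 = 0.
m = 14: φ(14) = 6; 6 mod 4 = 2.

m = 14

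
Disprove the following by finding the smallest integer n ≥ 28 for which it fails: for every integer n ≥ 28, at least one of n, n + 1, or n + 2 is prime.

Check each integer n ≥ 28 in order until n, n + 1, n + 2 are all composite.
For n = 28, 29, 30, 31 the conclusion holds.
n = 32: 32 = 2 × 16; 33 = 3 × 11; 34 = 2 × 17 — all composite.
Thus n = 32 disproves the claim, and no smaller n works.

n = 32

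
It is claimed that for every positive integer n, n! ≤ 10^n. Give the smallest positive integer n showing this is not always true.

Check each positive integer n in order until n! > 10^n.
The first 24 eligible values, up to n = 24, all satisfy the conclusion.
n = 25: n! = 15511210043330985984000000 and 10^n = 10000000000000000000000000, so 15511210043330985984000000 > 10000000000000000000000000.
Thus n = 25 disproves the claim, and no smaller n works.

n = 25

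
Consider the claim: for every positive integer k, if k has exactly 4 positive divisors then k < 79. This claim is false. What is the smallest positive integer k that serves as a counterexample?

For k = 6, 8, 10, 14, …, 69, 74, 77 the conclusion holds.
k = 82: τ(82) = 4; 82 ≥ 79.
Hence k = 82 is a counterexample.

k = 82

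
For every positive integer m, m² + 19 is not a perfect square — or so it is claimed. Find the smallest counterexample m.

Check each positive integer m in order until m² + 19 is a perfect square.
The first 8 eligible values, up to m = 8, all satisfy the conclusion.
m = 9: 9² + 19 = 100 = 10², a perfect square.
So m = 9 is the smallest counterexample.

m = 9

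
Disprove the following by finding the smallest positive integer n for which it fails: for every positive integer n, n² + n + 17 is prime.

Check each positive integer n in order until n² + n + 17 is not prime.
For n = 1, 2, 3, 4, …, 13, 14, 15 the conclusion holds.
n = 16: n² + n + 17 = 289 = 17 × 17, composite.
So n = 16 is the smallest counterexample.

n = 16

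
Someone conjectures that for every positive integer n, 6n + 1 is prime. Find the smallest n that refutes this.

A counterexample is any positive integer n such that 6n + 1 is not prime; we check each in order.
n = 1: 6n + 1 = 7, prime.
n = 2: 6n + 1 = 13, prime.
n = 3: 6n + 1 = 19, prime.
n = 4: 6n + 1 = 25 = 5 × 5, composite.

n = 4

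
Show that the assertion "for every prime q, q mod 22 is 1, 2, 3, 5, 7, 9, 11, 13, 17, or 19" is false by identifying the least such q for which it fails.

A counterexample is any prime q such that the claim fails; we check each in order.
The first 11 eligible values, up to q = 31, all satisfy the conclusion.
q = 37: 37 mod 22 = 15 — not in {1, 2, 3, 5, 7, 9, 11, 13, 17, 19}.
So q = 37 is the smallest counterexample.

q = 37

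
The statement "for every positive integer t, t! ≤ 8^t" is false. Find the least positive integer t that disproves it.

We need the least positive integer t for which t! > 8^t.
For t = 1, 2, 3, 4, …, 17, 18, 19 the conclusion holds.
t = 20: t! = 2432902008176640000 and 8^t = 1152921504606846976, so 2432902008176640000 > 1152921504606846976.

t = 20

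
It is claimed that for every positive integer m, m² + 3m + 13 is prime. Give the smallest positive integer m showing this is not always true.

m = 9

We need the least positive integer m for which m² + 3m + 13 is not prime.
The first 8 eligible values, up to m = 8, all satisfy the conclusion.
m = 9: m² + 3m + 13 = 121 = 11 × 11, composite.
Hence m = 9 is a counterexample.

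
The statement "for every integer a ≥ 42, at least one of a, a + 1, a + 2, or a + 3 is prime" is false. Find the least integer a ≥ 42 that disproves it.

a = 48

We need the least integer a ≥ 42 for which a, a + 1, a + 2, a + 3 are all composite.
For a = 42, 43, 44, 45, 46, 47 the conclusion holds.
a = 48: 48 = 2 × 24; 49 = 7 × 7; 50 = 2 × 25; 51 = 3 × 17 — all composite.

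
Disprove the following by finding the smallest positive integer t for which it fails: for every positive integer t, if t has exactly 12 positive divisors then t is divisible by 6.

t = 60: τ(60) = 12; 60 mod 6 = 0.
t = 72: τ(72) = 12; 72 mod 6 = 0.
t = 84: τ(84) = 12; 84 mod 6 = 0.
t = 90: τ(90) = 12; 90 mod 6 = 0.
t = 96: τ(96) = 12; 96 mod 6 = 0.
t = 108: τ(108) = 12; 108 mod 6 = 0.
t = 126: τ(126) = 12; 126 mod 6 = 0.
t = 132: τ(132) = 12; 132 mod 6 = 0.
t = 140: τ(140) = 12; 140 mod 6 = 2.

t = 140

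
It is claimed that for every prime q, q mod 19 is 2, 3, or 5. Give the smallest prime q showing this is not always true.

q = 7

Check each prime q in order until the claim fails.
q = 2: 2 mod 19 = 2.
q = 3: 3 mod 19 = 3.
q = 5: 5 mod 19 = 5.
q = 7: 7 mod 19 = 7 — not in {2, 3, 5}.
Thus q = 7 disproves the claim, and no smaller q works.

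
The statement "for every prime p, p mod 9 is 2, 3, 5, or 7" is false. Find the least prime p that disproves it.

p = 13

p = 2: 2 mod 9 = 2.
p = 3: 3 mod 9 = 3.
p = 5: 5 mod 9 = 5.
p = 7: 7 mod 9 = 7.
p = 11: 11 mod 9 = 2.
p = 13: 13 mod 9 = 4 — not in {2, 3, 5, 7}.
Thus p = 13 disproves the claim, and no smaller p works.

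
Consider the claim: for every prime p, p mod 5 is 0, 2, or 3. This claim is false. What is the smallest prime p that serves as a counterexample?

For p = 2, 3, 5, 7 the conclusion holds.
p = 11: 11 mod 5 = 1 — not in {0, 2, 3}.
Hence p = 11 is a counterexample.

p = 11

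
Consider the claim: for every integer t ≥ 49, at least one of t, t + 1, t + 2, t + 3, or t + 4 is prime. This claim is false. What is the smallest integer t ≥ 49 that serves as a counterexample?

t = 54

For t = 49, 50, 51, 52, 53 the conclusion holds.
t = 54: 54 = 2 × 27; 55 = 5 × 11; 56 = 2 × 28; 57 = 3 × 19; 58 = 2 × 29 — all composite.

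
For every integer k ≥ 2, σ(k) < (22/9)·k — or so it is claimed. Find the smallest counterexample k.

k = 24

For k = 2, 3, 4, 5, …, 21, 22, 23 the conclusion holds.
k = 24: σ(24) = 60; 60 ≥ 176/3.
Thus k = 24 disproves the claim, and no smaller k works.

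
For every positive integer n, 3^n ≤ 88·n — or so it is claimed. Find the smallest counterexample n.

n = 6

We need the least positive integer n for which 3^n > 88·n.
For n = 1, 2, 3, 4, 5 the conclusion holds.
n = 6: 3^n = 729 and 88·n = 528, so 729 > 528.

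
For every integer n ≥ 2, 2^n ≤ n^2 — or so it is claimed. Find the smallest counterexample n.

n = 5

We need the least integer n ≥ 2 for which 2^n > n^2.
n = 2: 2^n = 4 and n^2 = 4, so 4 ≤ 4.
n = 3: 2^n = 8 and n^2 = 9, so 8 ≤ 9.
n = 4: 2^n = 16 and n^2 = 16, so 16 ≤ 16.
n = 5: 2^n = 32 and n^2 = 25, so 32 > 25.
So n = 5 is the smallest counterexample.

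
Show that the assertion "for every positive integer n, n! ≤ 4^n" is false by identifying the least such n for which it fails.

Check each positive integer n in order until n! > 4^n.
For n = 1, 2, 3, 4, 5, 6, 7, 8 the conclusion holds.
n = 9: n! = 362880 and 4^n = 262144, so 362880 > 262144.

n = 9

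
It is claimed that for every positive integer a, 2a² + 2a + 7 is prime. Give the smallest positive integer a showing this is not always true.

a = 6

For a = 1, 2, 3, 4, 5 the conclusion holds.
a = 6: 2a² + 2a + 7 = 91 = 7 × 13, composite.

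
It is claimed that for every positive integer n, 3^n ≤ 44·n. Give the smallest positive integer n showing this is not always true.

n = 5

Check each positive integer n in order until 3^n > 44·n.
n = 1: 3^n = 3 and 44·n = 44, so 3 ≤ 44.
n = 2: 3^n = 9 and 44·n = 88, so 9 ≤ 88.
n = 3: 3^n = 27 and 44·n = 132, so 27 ≤ 132.
n = 4: 3^n = 81 and 44·n = 176, so 81 ≤ 176.
n = 5: 3^n = 243 and 44·n = 220, so 243 > 220.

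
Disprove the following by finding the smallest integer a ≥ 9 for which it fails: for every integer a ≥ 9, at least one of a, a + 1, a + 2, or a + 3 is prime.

a = 24

For a = 9, 10, 11, 12, …, 21, 22, 23 the conclusion holds.
a = 24: 24 = 2 × 12; 25 = 5 × 5; 26 = 2 × 13; 27 = 3 × 9 — all composite.
Thus a = 24 disproves the claim, and no smaller a works.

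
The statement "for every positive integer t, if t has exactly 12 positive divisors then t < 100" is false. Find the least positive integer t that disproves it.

t = 108

t = 60: τ(60) = 12; 60 < 100.
t = 72: τ(72) = 12; 72 < 100.
t = 84: τ(84) = 12; 84 < 100.
t = 90: τ(90) = 12; 90 < 100.
t = 96: τ(96) = 12; 96 < 100.
t = 108: τ(108) = 12; 108 ≥ 100.
Thus t = 108 disproves the claim, and no smaller t works.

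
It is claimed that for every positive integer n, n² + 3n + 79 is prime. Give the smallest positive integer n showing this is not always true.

n = 5

Check each positive integer n in order until n² + 3n + 79 is not prime.
The first 4 eligible values, up to n = 4, all satisfy the conclusion.
n = 5: n² + 3n + 79 = 119 = 7 × 17, composite.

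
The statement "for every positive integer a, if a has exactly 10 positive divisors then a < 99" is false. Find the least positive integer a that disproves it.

a = 112

Check each positive integer a in order until a has exactly 10 positive divisors but the claim fails.
a = 48: τ(48) = 10; 48 < 99.
a = 80: τ(80) = 10; 80 < 99.
a = 112: τ(112) = 10; 112 ≥ 99.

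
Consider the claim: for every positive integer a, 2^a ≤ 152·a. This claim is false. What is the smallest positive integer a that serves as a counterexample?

a = 11

A counterexample is any positive integer a such that 2^a > 152·a; we check each in order.
For a = 1, 2, 3, 4, 5, 6, 7, 8, 9, 10 the conclusion holds.
a = 11: 2^a = 2048 and 152·a = 1672, so 2048 > 1672.
Thus a = 11 disproves the claim, and no smaller a works.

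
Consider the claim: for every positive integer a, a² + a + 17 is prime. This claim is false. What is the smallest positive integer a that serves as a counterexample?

a = 16

For a = 1, 2, 3, 4, …, 13, 14, 15 the conclusion holds.
a = 16: a² + a + 17 = 289 = 17 × 17, composite.
Thus a = 16 disproves the claim, and no smaller a works.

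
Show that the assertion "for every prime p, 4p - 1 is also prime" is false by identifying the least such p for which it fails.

A counterexample is any prime p such that 4p - 1 is not prime; we check each in order.
p = 2: 4p - 1 = 7, prime.
p = 3: 4p - 1 = 11, prime.
p = 5: 4p - 1 = 19, prime.
p = 7: 4p - 1 = 27 = 3 × 9, not prime.
Thus p = 7 disproves the claim, and no smaller p works.

p = 7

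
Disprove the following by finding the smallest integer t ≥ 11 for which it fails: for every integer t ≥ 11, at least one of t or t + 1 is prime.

t = 14

A counterexample is any integer t ≥ 11 such that t, t + 1 are both composite; we check each in order.
For t = 11, 12, 13 the conclusion holds.
t = 14: 14 = 2 × 7; 15 = 3 × 5 — both composite.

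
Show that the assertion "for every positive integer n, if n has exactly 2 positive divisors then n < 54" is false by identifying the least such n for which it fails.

A counterexample is any positive integer n such that n has exactly 2 positive divisors but the claim fails; we check each in order.
The first 16 eligible values, up to n = 53, all satisfy the conclusion.
n = 59: τ(59) = 2; 59 ≥ 54.

n = 59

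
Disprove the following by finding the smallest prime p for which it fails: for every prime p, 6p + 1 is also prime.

Check each prime p in order until 6p + 1 is not prime.
For p = 2, 3, 5, 7, 11, 13, 17 the conclusion holds.
p = 19: 6p + 1 = 115 = 5 × 23, not prime.
So p = 19 is the smallest counterexample.

p = 19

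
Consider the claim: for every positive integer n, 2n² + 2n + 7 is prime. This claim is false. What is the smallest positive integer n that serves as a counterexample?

We need the least positive integer n for which 2n² + 2n + 7 is not prime.
For n = 1, 2, 3, 4, 5 the conclusion holds.
n = 6: 2n² + 2n + 7 = 91 = 7 × 13, composite.
So n = 6 is the smallest counterexample.

n = 6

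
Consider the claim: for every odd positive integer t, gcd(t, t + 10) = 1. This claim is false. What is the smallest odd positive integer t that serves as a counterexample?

A counterexample is any odd positive integer t such that gcd(t, t + 10) > 1; we check each in order.
t = 1: gcd(1, 11) = 1.
t = 3: gcd(3, 13) = 1.
t = 5: gcd(5, 15) = 5.

t = 5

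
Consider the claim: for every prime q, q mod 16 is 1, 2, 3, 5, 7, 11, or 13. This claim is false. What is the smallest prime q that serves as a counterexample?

Check each prime q in order until the claim fails.
The first 10 eligible values, up to q = 29, all satisfy the conclusion.
q = 31: 31 mod 16 = 15 — not in {1, 2, 3, 5, 7, 11, 13}.
Hence q = 31 is a counterexample.

q = 31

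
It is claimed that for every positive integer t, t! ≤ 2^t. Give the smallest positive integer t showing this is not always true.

t = 4

We need the least positive integer t for which t! > 2^t.
For t = 1, 2, 3 the conclusion holds.
t = 4: t! = 24 and 2^t = 16, so 24 > 16.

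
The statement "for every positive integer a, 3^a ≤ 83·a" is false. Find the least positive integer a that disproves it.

a = 6

A counterexample is any positive integer a such that 3^a > 83·a; we check each in order.
The first 5 eligible values, up to a = 5, all satisfy the conclusion.
a = 6: 3^a = 729 and 83·a = 498, so 729 > 498.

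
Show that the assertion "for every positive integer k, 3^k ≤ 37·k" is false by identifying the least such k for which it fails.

k = 5

k = 1: 3^k = 3 and 37·k = 37, so 3 ≤ 37.
k = 2: 3^k = 9 and 37·k = 74, so 9 ≤ 74.
k = 3: 3^k = 27 and 37·k = 111, so 27 ≤ 111.
k = 4: 3^k = 81 and 37·k = 148, so 81 ≤ 148.
k = 5: 3^k = 243 and 37·k = 185, so 243 > 185.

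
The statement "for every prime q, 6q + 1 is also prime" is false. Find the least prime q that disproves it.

Check each prime q in order until 6q + 1 is not prime.
For q = 2, 3, 5, 7, 11, 13, 17 the conclusion holds.
q = 19: 6q + 1 = 115 = 5 × 23, not prime.
Thus q = 19 disproves the claim, and no smaller q works.

q = 19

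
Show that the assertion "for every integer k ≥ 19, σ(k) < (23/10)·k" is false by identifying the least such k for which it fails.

We need the least integer k ≥ 19 for which the claim fails.
The first 5 eligible values, up to k = 23, all satisfy the conclusion.
k = 24: σ(24) = 60; 60 ≥ 276/5.

k = 24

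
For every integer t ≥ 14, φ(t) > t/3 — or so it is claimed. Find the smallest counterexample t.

t = 18

Check each integer t ≥ 14 in order until the claim fails.
The first 4 eligible values, up to t = 17, all satisfy the conclusion.
t = 18: φ(18) = 6 and 18/3 = 6, so φ(18) ≤ 18/3.
So t = 18 is the smallest counterexample.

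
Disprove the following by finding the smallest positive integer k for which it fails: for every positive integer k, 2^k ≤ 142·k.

k = 11

The first 10 eligible values, up to k = 10, all satisfy the conclusion.
k = 11: 2^k = 2048 and 142·k = 1562, so 2048 > 1562.
So k = 11 is the smallest counterexample.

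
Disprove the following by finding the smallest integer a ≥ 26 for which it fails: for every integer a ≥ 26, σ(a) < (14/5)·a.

Check each integer a ≥ 26 in order until the claim fails.
For a = 26, 27, 28, 29, …, 57, 58, 59 the conclusion holds.
a = 60: σ(60) = 168; 168 ≥ 168.
Hence a = 60 is a counterexample.

a = 60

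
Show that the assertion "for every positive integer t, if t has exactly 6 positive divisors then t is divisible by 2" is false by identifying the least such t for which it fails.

We need the least positive integer t for which t has exactly 6 positive divisors but t is not divisible by 2.
t = 12: τ(12) = 6; 12 mod 2 = 0.
t = 18: τ(18) = 6; 18 mod 2 = 0.
t = 20: τ(20) = 6; 20 mod 2 = 0.
t = 28: τ(28) = 6; 28 mod 2 = 0.
t = 32: τ(32) = 6; 32 mod 2 = 0.
t = 44: τ(44) = 6; 44 mod 2 = 0.
t = 45: τ(45) = 6; 45 mod 2 = 1.
So t = 45 is the smallest counterexample.

t = 45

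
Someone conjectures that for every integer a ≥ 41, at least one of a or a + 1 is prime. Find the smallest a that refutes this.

A counterexample is any integer a ≥ 41 such that a, a + 1 are both composite; we check each in order.
a = 41: 41 is prime.
a = 42: 43 is prime.
a = 43: 43 is prime.
a = 44: 44 = 2 × 22; 45 = 3 × 15 — both composite.
Thus a = 44 disproves the claim, and no smaller a works.

a = 44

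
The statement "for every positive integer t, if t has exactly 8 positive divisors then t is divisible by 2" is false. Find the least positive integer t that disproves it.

Check each positive integer t in order until t has exactly 8 positive divisors but t is not divisible by 2.
The first 12 eligible values, up to t = 104, all satisfy the conclusion.
t = 105: τ(105) = 8; 105 mod 2 = 1.
So t = 105 is the smallest counterexample.

t = 105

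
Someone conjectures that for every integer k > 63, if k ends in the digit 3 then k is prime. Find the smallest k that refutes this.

For k = 73, 83 the conclusion holds.
k = 93: 93 ends in 3; 93 = 3 × 31, composite.

k = 93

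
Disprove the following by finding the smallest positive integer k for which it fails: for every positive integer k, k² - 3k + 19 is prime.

k = 18

Check each positive integer k in order until k² - 3k + 19 is not prime.
For k = 1, 2, 3, 4, …, 15, 16, 17 the conclusion holds.
k = 18: k² - 3k + 19 = 289 = 17 × 17, composite.
So k = 18 is the smallest counterexample.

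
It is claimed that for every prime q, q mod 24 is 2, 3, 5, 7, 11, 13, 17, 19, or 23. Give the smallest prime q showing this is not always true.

q = 73

We need the least prime q for which the claim fails.
For q = 2, 3, 5, 7, …, 61, 67, 71 the conclusion holds.
q = 73: 73 mod 24 = 1 — not in {2, 3, 5, 7, 11, 13, 17, 19, 23}.
So q = 73 is the smallest counterexample.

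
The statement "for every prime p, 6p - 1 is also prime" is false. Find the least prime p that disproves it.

p = 2: 6p - 1 = 11, prime.
p = 3: 6p - 1 = 17, prime.
p = 5: 6p - 1 = 29, prime.
p = 7: 6p - 1 = 41, prime.
p = 11: 6p - 1 = 65 = 5 × 13, not prime.

p = 11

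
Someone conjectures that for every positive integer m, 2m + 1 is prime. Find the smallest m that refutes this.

m = 4

m = 1: 2m + 1 = 3, prime.
m = 2: 2m + 1 = 5, prime.
m = 3: 2m + 1 = 7, prime.
m = 4: 2m + 1 = 9 = 3 × 3, composite.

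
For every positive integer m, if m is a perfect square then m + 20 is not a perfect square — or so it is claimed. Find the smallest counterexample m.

m = 1: 1 + 20 = 21, not a perfect square.
m = 4: 4 + 20 = 24, not a perfect square.
m = 9: 9 + 20 = 29, not a perfect square.
m = 16: 16 = 4² and 16 + 20 = 36 = 6².

m = 16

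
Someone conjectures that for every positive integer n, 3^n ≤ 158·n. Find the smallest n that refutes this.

n = 1: 3^n = 3 and 158·n = 158, so 3 ≤ 158.
n = 2: 3^n = 9 and 158·n = 316, so 9 ≤ 316.
n = 3: 3^n = 27 and 158·n = 474, so 27 ≤ 474.
n = 4: 3^n = 81 and 158·n = 632, so 81 ≤ 632.
n = 5: 3^n = 243 and 158·n = 790, so 243 ≤ 790.
n = 6: 3^n = 729 and 158·n = 948, so 729 ≤ 948.
n = 7: 3^n = 2187 and 158·n = 1106, so 2187 > 1106.

n = 7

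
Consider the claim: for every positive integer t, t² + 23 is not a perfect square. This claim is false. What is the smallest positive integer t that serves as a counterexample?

Check each positive integer t in order until t² + 23 is a perfect square.
For t = 1, 2, 3, 4, 5, 6, 7, 8, 9, 10 the conclusion holds.
t = 11: 11² + 23 = 144 = 12², a perfect square.
So t = 11 is the smallest counterexample.

t = 11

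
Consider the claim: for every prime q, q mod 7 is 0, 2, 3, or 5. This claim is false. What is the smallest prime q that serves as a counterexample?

q = 11

For q = 2, 3, 5, 7 the conclusion holds.
q = 11: 11 mod 7 = 4 — not in {0, 2, 3, 5}.
Thus q = 11 disproves the claim, and no smaller q works.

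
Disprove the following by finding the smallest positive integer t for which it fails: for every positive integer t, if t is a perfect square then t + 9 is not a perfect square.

We need the least positive integer t for which t is a perfect square but t + 9 is a perfect square.
t = 1: 1 + 9 = 10, not a perfect square.
t = 4: 4 + 9 = 13, not a perfect square.
t = 9: 9 + 9 = 18, not a perfect square.
t = 16: 16 = 4² and 16 + 9 = 25 = 5².
Thus t = 16 disproves the claim, and no smaller t works.

t = 16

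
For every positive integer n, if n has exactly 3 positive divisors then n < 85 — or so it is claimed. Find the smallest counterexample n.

Check each positive integer n in order until n has exactly 3 positive divisors but the claim fails.
n = 4: τ(4) = 3; 4 < 85.
n = 9: τ(9) = 3; 9 < 85.
n = 25: τ(25) = 3; 25 < 85.
n = 49: τ(49) = 3; 49 < 85.
n = 121: τ(121) = 3; 121 ≥ 85.

n = 121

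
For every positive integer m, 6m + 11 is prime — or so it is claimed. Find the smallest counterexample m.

m = 4

A counterexample is any positive integer m such that 6m + 11 is not prime; we check each in order.
For m = 1, 2, 3 the conclusion holds.
m = 4: 6m + 11 = 35 = 5 × 7, composite.
So m = 4 is the smallest counterexample.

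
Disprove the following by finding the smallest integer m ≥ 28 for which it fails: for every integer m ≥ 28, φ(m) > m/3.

For m = 28, 29 the conclusion holds.
m = 30: φ(30) = 8 and 30/3 = 10, so φ(30) ≤ 30/3.

m = 30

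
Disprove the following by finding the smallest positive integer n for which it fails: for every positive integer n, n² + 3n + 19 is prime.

n = 15

Check each positive integer n in order until n² + 3n + 19 is not prime.
The first 14 eligible values, up to n = 14, all satisfy the conclusion.
n = 15: n² + 3n + 19 = 289 = 17 × 17, composite.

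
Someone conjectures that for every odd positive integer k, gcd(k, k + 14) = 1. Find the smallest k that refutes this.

k = 7

For k = 1, 3, 5 the conclusion holds.
k = 7: gcd(7, 21) = 7.
Hence k = 7 is a counterexample.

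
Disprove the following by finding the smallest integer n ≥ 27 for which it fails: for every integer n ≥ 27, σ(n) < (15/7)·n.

We need the least integer n ≥ 27 for which the claim fails.
n = 27: σ(27) = 40; 40 < 405/7.
n = 28: σ(28) = 56; 56 < 60.
n = 29: σ(29) = 30; 30 < 435/7.
n = 30: σ(30) = 72; 72 ≥ 450/7.

n = 30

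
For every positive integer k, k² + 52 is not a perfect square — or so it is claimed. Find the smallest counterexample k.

Check each positive integer k in order until k² + 52 is a perfect square.
For k = 1, 2, 3, 4, …, 9, 10, 11 the conclusion holds.
k = 12: 12² + 52 = 196 = 14², a perfect square.
Thus k = 12 disproves the claim, and no smaller k works.

k = 12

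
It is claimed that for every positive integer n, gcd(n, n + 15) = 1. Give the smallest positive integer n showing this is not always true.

We need the least positive integer n for which gcd(n, n + 15) > 1.
For n = 1, 2 the conclusion holds.
n = 3: gcd(3, 18) = 3.

n = 3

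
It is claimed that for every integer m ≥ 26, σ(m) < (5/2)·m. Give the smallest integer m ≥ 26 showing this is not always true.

A counterexample is any integer m ≥ 26 such that the claim fails; we check each in order.
For m = 26, 27, 28, 29, 30, 31, 32, 33, 34, 35 the conclusion holds.
m = 36: σ(36) = 91; 91 ≥ 90.
Hence m = 36 is a counterexample.

m = 36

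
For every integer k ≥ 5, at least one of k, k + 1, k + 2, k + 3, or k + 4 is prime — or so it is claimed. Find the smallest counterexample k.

Check each integer k ≥ 5 in order until k, k + 1, k + 2, k + 3, k + 4 are all composite.
For k = 5, 6, 7, 8, …, 21, 22, 23 the conclusion holds.
k = 24: 24 = 2 × 12; 25 = 5 × 5; 26 = 2 × 13; 27 = 3 × 9; 28 = 2 × 14 — all composite.
Hence k = 24 is a counterexample.

k = 24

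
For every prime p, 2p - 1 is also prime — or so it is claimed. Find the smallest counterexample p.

p = 5

A counterexample is any prime p such that 2p - 1 is not prime; we check each in order.
For p = 2, 3 the conclusion holds.
p = 5: 2p - 1 = 9 = 3 × 3, not prime.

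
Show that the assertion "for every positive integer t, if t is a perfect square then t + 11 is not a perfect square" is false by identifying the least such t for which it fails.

A counterexample is any positive integer t such that t is a perfect square but t + 11 is a perfect square; we check each in order.
t = 1: 1 + 11 = 12, not a perfect square.
t = 4: 4 + 11 = 15, not a perfect square.
t = 9: 9 + 11 = 20, not a perfect square.
t = 16: 16 + 11 = 27, not a perfect square.
t = 25: 25 = 5² and 25 + 11 = 36 = 6².

t = 25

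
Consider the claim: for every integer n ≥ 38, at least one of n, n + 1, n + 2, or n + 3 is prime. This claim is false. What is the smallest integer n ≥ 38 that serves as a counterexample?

Check each integer n ≥ 38 in order until n, n + 1, n + 2, n + 3 are all composite.
For n = 38, 39, 40, 41, 42, 43, 44, 45, 46, 47 the conclusion holds.
n = 48: 48 = 2 × 24; 49 = 7 × 7; 50 = 2 × 25; 51 = 3 × 17 — all composite.

n = 48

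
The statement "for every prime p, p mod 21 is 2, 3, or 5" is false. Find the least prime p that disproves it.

p = 7

p = 2: 2 mod 21 = 2.
p = 3: 3 mod 21 = 3.
p = 5: 5 mod 21 = 5.
p = 7: 7 mod 21 = 7 — not in {2, 3, 5}.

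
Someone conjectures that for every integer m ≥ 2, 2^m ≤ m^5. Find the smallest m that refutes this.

Check each integer m ≥ 2 in order until 2^m > m^5.
The first 21 eligible values, up to m = 22, all satisfy the conclusion.
m = 23: 2^m = 8388608 and m^5 = 6436343, so 8388608 > 6436343.
Thus m = 23 disproves the claim, and no smaller m works.

m = 23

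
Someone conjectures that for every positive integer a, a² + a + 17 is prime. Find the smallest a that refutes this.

Check each positive integer a in order until a² + a + 17 is not prime.
For a = 1, 2, 3, 4, …, 13, 14, 15 the conclusion holds.
a = 16: a² + a + 17 = 289 = 17 × 17, composite.

a = 16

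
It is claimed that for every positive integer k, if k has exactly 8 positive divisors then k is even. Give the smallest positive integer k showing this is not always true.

A counterexample is any positive integer k such that k has exactly 8 positive divisors but k is odd; we check each in order.
For k = 24, 30, 40, 42, …, 88, 102, 104 the conclusion holds.
k = 105: divisors of 105: 1, 3, 5, 7, 15, 21, 35, 105; 105 is odd.

k = 105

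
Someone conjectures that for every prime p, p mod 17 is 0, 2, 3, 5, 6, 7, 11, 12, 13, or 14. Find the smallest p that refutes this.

p = 43

For p = 2, 3, 5, 7, …, 31, 37, 41 the conclusion holds.
p = 43: 43 mod 17 = 9 — not in {0, 2, 3, 5, 6, 7, 11, 12, 13, 14}.
Thus p = 43 disproves the claim, and no smaller p works.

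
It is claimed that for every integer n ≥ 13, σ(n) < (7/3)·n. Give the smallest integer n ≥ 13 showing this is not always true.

n = 24

A counterexample is any integer n ≥ 13 such that the claim fails; we check each in order.
For n = 13, 14, 15, 16, …, 21, 22, 23 the conclusion holds.
n = 24: σ(24) = 60; 60 ≥ 56.
Hence n = 24 is a counterexample.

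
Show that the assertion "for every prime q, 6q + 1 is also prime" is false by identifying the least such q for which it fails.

q = 19

The first 7 eligible values, up to q = 17, all satisfy the conclusion.
q = 19: 6q + 1 = 115 = 5 × 23, not prime.
Thus q = 19 disproves the claim, and no smaller q works.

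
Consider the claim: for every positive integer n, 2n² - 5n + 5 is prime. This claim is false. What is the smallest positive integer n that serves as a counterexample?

n = 3

n = 1: 2n² - 5n + 5 = 2, prime.
n = 2: 2n² - 5n + 5 = 3, prime.
n = 3: 2n² - 5n + 5 = 8 = 2 × 4, composite.
Hence n = 3 is a counterexample.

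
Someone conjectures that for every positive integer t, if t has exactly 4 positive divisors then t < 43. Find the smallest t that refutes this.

t = 46

Check each positive integer t in order until t has exactly 4 positive divisors but the claim fails.
For t = 6, 8, 10, 14, …, 35, 38, 39 the conclusion holds.
t = 46: τ(46) = 4; 46 ≥ 43.
Hence t = 46 is a counterexample.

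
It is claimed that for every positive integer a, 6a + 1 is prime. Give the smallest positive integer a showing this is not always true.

a = 4

We need the least positive integer a for which 6a + 1 is not prime.
a = 1: 6a + 1 = 7, prime.
a = 2: 6a + 1 = 13, prime.
a = 3: 6a + 1 = 19, prime.
a = 4: 6a + 1 = 25 = 5 × 5, composite.
Hence a = 4 is a counterexample.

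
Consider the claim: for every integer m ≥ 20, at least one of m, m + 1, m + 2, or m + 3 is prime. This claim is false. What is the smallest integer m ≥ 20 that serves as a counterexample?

m = 24

We need the least integer m ≥ 20 for which m, m + 1, m + 2, m + 3 are all composite.
For m = 20, 21, 22, 23 the conclusion holds.
m = 24: 24 = 2 × 12; 25 = 5 × 5; 26 = 2 × 13; 27 = 3 × 9 — all composite.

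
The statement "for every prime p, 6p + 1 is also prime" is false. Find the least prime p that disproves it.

p = 2: 6p + 1 = 13, prime.
p = 3: 6p + 1 = 19, prime.
p = 5: 6p + 1 = 31, prime.
p = 7: 6p + 1 = 43, prime.
p = 11: 6p + 1 = 67, prime.
p = 13: 6p + 1 = 79, prime.
p = 17: 6p + 1 = 103, prime.
p = 19: 6p + 1 = 115 = 5 × 23, not prime.

p = 19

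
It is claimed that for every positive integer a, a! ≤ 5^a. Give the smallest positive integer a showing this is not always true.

A counterexample is any positive integer a such that a! > 5^a; we check each in order.
For a = 1, 2, 3, 4, …, 9, 10, 11 the conclusion holds.
a = 12: a! = 479001600 and 5^a = 244140625, so 479001600 > 244140625.
Thus a = 12 disproves the claim, and no smaller a works.

a = 12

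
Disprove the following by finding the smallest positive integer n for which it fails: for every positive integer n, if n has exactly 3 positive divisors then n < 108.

Check each positive integer n in order until n has exactly 3 positive divisors but the claim fails.
The first 4 eligible values, up to n = 49, all satisfy the conclusion.
n = 121: τ(121) = 3; 121 ≥ 108.

n = 121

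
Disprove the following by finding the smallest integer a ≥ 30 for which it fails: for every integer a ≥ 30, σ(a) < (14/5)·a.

The first 30 eligible values, up to a = 59, all satisfy the conclusion.
a = 60: σ(60) = 168; 168 ≥ 168.

a = 60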